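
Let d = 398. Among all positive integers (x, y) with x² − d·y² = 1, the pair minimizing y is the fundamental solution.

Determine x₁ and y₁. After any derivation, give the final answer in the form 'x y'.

399 20

d=398: √d = [19; 1,18,1,38] (ℓ=4, even), read p_3/q_3
k=0  a_k=19  p_k/q_k = 19/1
k=1  a_k=1  p_k/q_k = 20/1
k=2  a_k=18  p_k/q_k = 379/19
k=3  a_k=1  p_k/q_k = 399/20
→ (399, 20).  Check: 399²=159201, 398·20²=159200, difference 1.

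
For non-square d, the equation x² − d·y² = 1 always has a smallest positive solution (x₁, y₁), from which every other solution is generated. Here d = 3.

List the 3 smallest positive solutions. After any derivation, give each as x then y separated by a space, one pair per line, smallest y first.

2 1
7 4
26 15

√3 = [1; 1,2, …], period ℓ=2 (even) → k=1
k=0  a_k=1  p_k/q_k = 1/1
k=1  a_k=1  p_k/q_k = 2/1
fundamental: x₁=2, y₁=1  (since 4 − 3·1 = 1)
k=2:  x_2 = 2·2+3·1·1 = 7,  y_2 = 2·1+1·2 = 4
k=3:  x_3 = 2·7+3·1·4 = 26,  y_3 = 2·4+1·7 = 15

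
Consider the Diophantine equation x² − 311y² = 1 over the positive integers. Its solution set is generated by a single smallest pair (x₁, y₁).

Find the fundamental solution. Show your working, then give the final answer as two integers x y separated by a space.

√311 = [17; 1,1,1,2,1,…,1,1,34, …], period ℓ=16 (even) → k=15
i=0: a=17 ⇒ p=17, q=1
…
i=7: a=3 ⇒ p=4109, q=233
…
i=12: a=2 ⇒ p=4565134, q=258865
…
i=14: a=1 ⇒ p=10724507, q=608131
i=15: a=1 ⇒ p=16883880, q=957397
(x₁, y₁) = (16883880, 957397);  16883880² − 311·957397² = 1 ✓

16883880 957397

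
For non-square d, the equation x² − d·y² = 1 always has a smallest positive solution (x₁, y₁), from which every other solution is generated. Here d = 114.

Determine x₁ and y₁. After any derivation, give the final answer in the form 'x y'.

1025 96

√114 → a₀=10, period (1,2,10,2,1,20); ℓ=6 even so k=5
a_0=10:  p_0=10·1+0=10,  q_0=10·0+1=1
a_1=1:  p_1=1·10+1=11,  q_1=1·1+0=1
…
a_4=2:  p_4=2·331+32=694,  q_4=2·31+3=65
a_5=1:  p_5=1·694+331=1025,  q_5=1·65+31=96
(x₁, y₁) = (1025, 96);  1025² − 114·96² = 1 ✓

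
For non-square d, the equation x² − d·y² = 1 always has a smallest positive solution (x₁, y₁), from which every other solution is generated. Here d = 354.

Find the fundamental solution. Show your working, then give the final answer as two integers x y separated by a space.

258065 13716

√354 → a₀=18, period (1,4,2,2,18,2,2,4,1,36); ℓ=10 even so k=9
k=0  a_k=18  p_k/q_k = 18/1
…
k=4  a_k=2  p_k/q_k = 508/27
…
k=8  a_k=4  p_k/q_k = 210294/11177
k=9  a_k=1  p_k/q_k = 258065/13716
(x₁, y₁) = (258065, 13716);  258065² − 354·13716² = 1 ✓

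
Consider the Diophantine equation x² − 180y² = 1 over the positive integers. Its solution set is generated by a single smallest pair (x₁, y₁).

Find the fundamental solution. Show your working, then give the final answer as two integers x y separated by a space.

d=180: √d = [13; 2,2,2,26] (ℓ=4, even), read p_3/q_3
step 0: (13, 1)  from 13·(1,0) + (0,1)
step 1: (27, 2)  from 2·(13,1) + (1,0)
step 2: (67, 5)  from 2·(27,2) + (13,1)
step 3: (161, 12)  from 2·(67,5) + (27,2)
→ (161, 12).  Check: 161²=25921, 180·12²=25920, difference 1.

161 12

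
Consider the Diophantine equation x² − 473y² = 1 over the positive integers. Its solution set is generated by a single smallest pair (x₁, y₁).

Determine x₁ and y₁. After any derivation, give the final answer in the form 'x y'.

√473 → a₀=21, period (1,2,1,42); ℓ=4 even so k=3
i=0: a=21 ⇒ p=21, q=1
i=1: a=1 ⇒ p=22, q=1
i=2: a=2 ⇒ p=65, q=3
i=3: a=1 ⇒ p=87, q=4
(x₁, y₁) = (87, 4);  87² − 473·4² = 1 ✓

87 4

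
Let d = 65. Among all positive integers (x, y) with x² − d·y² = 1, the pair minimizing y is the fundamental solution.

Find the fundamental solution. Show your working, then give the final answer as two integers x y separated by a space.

129 16

√65 = [8; 16, …], period ℓ=1 (odd) → k=1
step 0: (8, 1)  from 8·(1,0) + (0,1)
step 1: (129, 16)  from 16·(8,1) + (1,0)
(x₁, y₁) = (129, 16);  129² − 65·16² = 1 ✓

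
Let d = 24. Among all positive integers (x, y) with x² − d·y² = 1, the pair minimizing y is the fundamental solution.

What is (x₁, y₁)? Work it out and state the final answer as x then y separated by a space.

5 1

d=24: √d = [4; 1,8] (ℓ=2, even), read p_1/q_1
k=0  a_k=4  p_k/q_k = 4/1
k=1  a_k=1  p_k/q_k = 5/1
fundamental: x₁=5, y₁=1  (since 25 − 24·1 = 1)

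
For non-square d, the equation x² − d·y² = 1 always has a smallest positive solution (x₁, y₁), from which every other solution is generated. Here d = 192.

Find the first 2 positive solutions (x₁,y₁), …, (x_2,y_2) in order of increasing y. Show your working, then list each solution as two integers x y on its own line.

[13; 1,5,1,26] for √192; ℓ=4 ⇒ convergent index 3
a_0=13:  p_0=13·1+0=13,  q_0=13·0+1=1
…
a_2=5:  p_2=5·14+13=83,  q_2=5·1+1=6
a_3=1:  p_3=1·83+14=97,  q_3=1·6+1=7
→ (97, 7).  Check: 97²=9409, 192·7²=9408, difference 1.
k=2:  x_2 = 97·97+192·7·7 = 18817,  y_2 = 97·7+7·97 = 1358

97 7
18817 1358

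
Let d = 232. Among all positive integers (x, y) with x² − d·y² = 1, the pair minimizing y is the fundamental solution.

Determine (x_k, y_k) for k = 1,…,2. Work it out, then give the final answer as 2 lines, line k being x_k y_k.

[15; 4,3,7,3,4,30] for √232; ℓ=6 ⇒ convergent index 5
step 0: (15, 1)  from 15·(1,0) + (0,1)
step 1: (61, 4)  from 4·(15,1) + (1,0)
step 2: (198, 13)  from 3·(61,4) + (15,1)
…
step 4: (4539, 298)  from 3·(1447,95) + (198,13)
step 5: (19603, 1287)  from 4·(4539,298) + (1447,95)
→ (19603, 1287).  Check: 19603²=384277609, 232·1287²=384277608, difference 1.
(19603+1287√232)^2 = 768555217 + 50458122√232

19603 1287
768555217 50458122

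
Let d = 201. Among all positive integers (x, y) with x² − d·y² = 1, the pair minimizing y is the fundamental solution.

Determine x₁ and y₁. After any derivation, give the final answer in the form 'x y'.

515095 36332

d=201: √d = [14; 5,1,1,1,2,…,1,5,28] (ℓ=14, even), read p_13/q_13
k=0  a_k=14  p_k/q_k = 14/1
k=1  a_k=5  p_k/q_k = 71/5
…
k=10  a_k=1  p_k/q_k = 33317/2350
…
k=12  a_k=1  p_k/q_k = 91402/6447
k=13  a_k=5  p_k/q_k = 515095/36332
→ (515095, 36332).  Check: 515095²=265322859025, 201·36332²=265322859024, difference 1.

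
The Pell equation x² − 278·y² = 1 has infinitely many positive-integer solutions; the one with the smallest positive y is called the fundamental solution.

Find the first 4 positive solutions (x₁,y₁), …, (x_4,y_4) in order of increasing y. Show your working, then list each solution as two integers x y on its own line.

[16; 1,2,16,2,1,32] for √278; ℓ=6 ⇒ convergent index 5
step 0: (16, 1)  from 16·(1,0) + (0,1)
step 1: (17, 1)  from 1·(16,1) + (1,0)
step 2: (50, 3)  from 2·(17,1) + (16,1)
step 3: (817, 49)  from 16·(50,3) + (17,1)
step 4: (1684, 101)  from 2·(817,49) + (50,3)
step 5: (2501, 150)  from 1·(1684,101) + (817,49)
(x₁, y₁) = (2501, 150);  2501² − 278·150² = 1 ✓
(x_2, y_2) = (2501·2501 + 278·150·150, 2501·150 + 150·2501) = (12510001, 750300)
(x_3, y_3) = (2501·12510001 + 278·150·750300, 2501·750300 + 150·12510001) = (62575022501, 3753000450)
(x_4, y_4) = (2501·62575022501 + 278·150·3753000450, 2501·3753000450 + 150·62575022501) = (313000250040001, 18772507500600)

2501 150
12510001 750300
62575022501 3753000450
313000250040001 18772507500600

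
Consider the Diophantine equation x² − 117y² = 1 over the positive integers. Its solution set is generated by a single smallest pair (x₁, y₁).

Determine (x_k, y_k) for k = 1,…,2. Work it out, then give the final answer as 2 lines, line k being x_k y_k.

[10; 1,4,2,4,1,20] for √117; ℓ=6 ⇒ convergent index 5
k=0  a_k=10  p_k/q_k = 10/1
k=1  a_k=1  p_k/q_k = 11/1
k=2  a_k=4  p_k/q_k = 54/5
k=3  a_k=2  p_k/q_k = 119/11
k=4  a_k=4  p_k/q_k = 530/49
k=5  a_k=1  p_k/q_k = 649/60
→ (649, 60).  Check: 649²=421201, 117·60²=421200, difference 1.
(649+60√117)^2 = 842401 + 77880√117

649 60
842401 77880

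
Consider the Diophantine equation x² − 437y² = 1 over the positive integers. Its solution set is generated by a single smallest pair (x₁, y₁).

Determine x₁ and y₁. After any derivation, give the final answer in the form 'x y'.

4599 220

d=437: √d = [20; 1,9,2,9,1,40] (ℓ=6, even), read p_5/q_5
a_0=20:  p_0=20·1+0=20,  q_0=20·0+1=1
a_1=1:  p_1=1·20+1=21,  q_1=1·1+0=1
a_2=9:  p_2=9·21+20=209,  q_2=9·1+1=10
…
a_4=9:  p_4=9·439+209=4160,  q_4=9·21+10=199
a_5=1:  p_5=1·4160+439=4599,  q_5=1·199+21=220
→ (4599, 220).  Check: 4599²=21150801, 437·220²=21150800, difference 1.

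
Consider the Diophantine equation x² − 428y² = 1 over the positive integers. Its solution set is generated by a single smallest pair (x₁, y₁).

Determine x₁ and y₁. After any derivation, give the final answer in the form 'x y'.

1850887 89466

d=428: √d = [20; 1,2,4,1,5,10,5,1,4,2,1,40] (ℓ=12, even), read p_11/q_11
a_0=20:  p_0=20·1+0=20,  q_0=20·0+1=1
…
a_4=1:  p_4=1·269+62=331,  q_4=1·13+3=16
…
a_7=5:  p_7=5·19571+1924=99779,  q_7=5·946+93=4823
a_8=1:  p_8=1·99779+19571=119350,  q_8=1·4823+946=5769
…
a_10=2:  p_10=2·577179+119350=1273708,  q_10=2·27899+5769=61567
a_11=1:  p_11=1·1273708+577179=1850887,  q_11=1·61567+27899=89466
→ (1850887, 89466).  Check: 1850887²=3425782686769, 428·89466²=3425782686768, difference 1.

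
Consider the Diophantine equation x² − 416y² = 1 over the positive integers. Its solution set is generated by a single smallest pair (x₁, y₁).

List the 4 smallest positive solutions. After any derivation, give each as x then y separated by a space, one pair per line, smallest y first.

d=416: √d = [20; 2,1,1,9,1,1,2,40] (ℓ=8, even), read p_7/q_7
step 0: (20, 1)  from 20·(1,0) + (0,1)
…
step 2: (61, 3)  from 1·(41,2) + (20,1)
step 3: (102, 5)  from 1·(61,3) + (41,2)
step 4: (979, 48)  from 9·(102,5) + (61,3)
step 5: (1081, 53)  from 1·(979,48) + (102,5)
step 6: (2060, 101)  from 1·(1081,53) + (979,48)
step 7: (5201, 255)  from 2·(2060,101) + (1081,53)
fundamental: x₁=5201, y₁=255  (since 27050401 − 416·65025 = 1)
(5201+255√416)^2 = 54100801 + 2652510√416
(5201+255√416)^3 = 562756526801 + 27591408765√416
(5201+255√416)^4 = 5853793337683201 + 287005831321020√416

5201 255
54100801 2652510
562756526801 27591408765
5853793337683201 287005831321020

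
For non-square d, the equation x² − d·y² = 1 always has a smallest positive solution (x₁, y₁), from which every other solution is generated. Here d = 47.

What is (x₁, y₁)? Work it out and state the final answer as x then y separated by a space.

48 7

√47 = [6; 1,5,1,12, …], period ℓ=4 (even) → k=3
k=0  a_k=6  p_k/q_k = 6/1
k=1  a_k=1  p_k/q_k = 7/1
k=2  a_k=5  p_k/q_k = 41/6
k=3  a_k=1  p_k/q_k = 48/7
→ (48, 7).  Check: 48²=2304, 47·7²=2303, difference 1.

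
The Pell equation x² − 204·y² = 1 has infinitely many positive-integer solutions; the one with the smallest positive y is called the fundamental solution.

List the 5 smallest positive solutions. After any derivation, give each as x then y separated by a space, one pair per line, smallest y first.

4999 350
49980001 3499300
499700044999 34986001050
4996000999920001 349790034998600
49950017497500124999 3497200734930001750

[14; 3,1,1,6,1,1,3,28] for √204; ℓ=8 ⇒ convergent index 7
i=0: a=14 ⇒ p=14, q=1
i=1: a=3 ⇒ p=43, q=3
…
i=4: a=6 ⇒ p=657, q=46
i=5: a=1 ⇒ p=757, q=53
i=6: a=1 ⇒ p=1414, q=99
i=7: a=3 ⇒ p=4999, q=350
(x₁, y₁) = (4999, 350);  4999² − 204·350² = 1 ✓
(4999+350√204)^2 = 49980001 + 3499300√204
(4999+350√204)^3 = 499700044999 + 34986001050√204
(4999+350√204)^4 = 4996000999920001 + 349790034998600√204
(4999+350√204)^5 = 49950017497500124999 + 3497200734930001750√204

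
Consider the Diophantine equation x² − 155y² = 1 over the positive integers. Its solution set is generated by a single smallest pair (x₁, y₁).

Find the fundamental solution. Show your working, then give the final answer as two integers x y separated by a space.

√155 → a₀=12, period (2,4,2,24); ℓ=4 even so k=3
a_0=12:  p_0=12·1+0=12,  q_0=12·0+1=1
…
a_2=4:  p_2=4·25+12=112,  q_2=4·2+1=9
a_3=2:  p_3=2·112+25=249,  q_3=2·9+2=20
→ (249, 20).  Check: 249²=62001, 155·20²=62000, difference 1.

249 20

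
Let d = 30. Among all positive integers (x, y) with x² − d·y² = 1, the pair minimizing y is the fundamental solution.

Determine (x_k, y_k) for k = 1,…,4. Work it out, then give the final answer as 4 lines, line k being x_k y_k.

d=30: √d = [5; 2,10] (ℓ=2, even), read p_1/q_1
k=0  a_k=5  p_k/q_k = 5/1
k=1  a_k=2  p_k/q_k = 11/2
fundamental: x₁=11, y₁=2  (since 121 − 30·4 = 1)
n=2: (11,2)∘(11,2) = (11·11+30·2·2, 11·2+2·11) = (241,44)
n=3: (241,44)∘(11,2) = (11·241+30·2·44, 11·44+2·241) = (5291,966)
n=4: (5291,966)∘(11,2) = (11·5291+30·2·966, 11·966+2·5291) = (116161,21208)

11 2
241 44
5291 966
116161 21208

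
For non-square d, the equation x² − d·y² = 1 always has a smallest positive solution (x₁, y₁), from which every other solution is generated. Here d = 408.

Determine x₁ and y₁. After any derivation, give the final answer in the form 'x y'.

101 5

d=408: √d = [20; 5,40] (ℓ=2, even), read p_1/q_1
k=0  a_k=20  p_k/q_k = 20/1
k=1  a_k=5  p_k/q_k = 101/5
fundamental: x₁=101, y₁=5  (since 10201 − 408·25 = 1)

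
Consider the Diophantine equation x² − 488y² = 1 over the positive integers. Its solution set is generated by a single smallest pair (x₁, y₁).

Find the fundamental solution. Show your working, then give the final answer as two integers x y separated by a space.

[22; 11,44] for √488; ℓ=2 ⇒ convergent index 1
k=0  a_k=22  p_k/q_k = 22/1
k=1  a_k=11  p_k/q_k = 243/11
→ (243, 11).  Check: 243²=59049, 488·11²=59048, difference 1.

243 11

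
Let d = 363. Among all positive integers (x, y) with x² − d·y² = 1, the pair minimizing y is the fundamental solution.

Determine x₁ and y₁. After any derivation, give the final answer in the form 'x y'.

√363 → a₀=19, period (19,38); ℓ=2 even so k=1
i=0: a=19 ⇒ p=19, q=1
i=1: a=19 ⇒ p=362, q=19
→ (362, 19).  Check: 362²=131044, 363·19²=131043, difference 1.

362 19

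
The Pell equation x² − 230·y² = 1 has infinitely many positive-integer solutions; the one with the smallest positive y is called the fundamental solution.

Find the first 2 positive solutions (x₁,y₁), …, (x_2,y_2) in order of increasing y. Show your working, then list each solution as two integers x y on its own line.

91 6
16561 1092

√230 = [15; 6,30, …], period ℓ=2 (even) → k=1
step 0: (15, 1)  from 15·(1,0) + (0,1)
step 1: (91, 6)  from 6·(15,1) + (1,0)
fundamental: x₁=91, y₁=6  (since 8281 − 230·36 = 1)
(91+6√230)^2 = 16561 + 1092√230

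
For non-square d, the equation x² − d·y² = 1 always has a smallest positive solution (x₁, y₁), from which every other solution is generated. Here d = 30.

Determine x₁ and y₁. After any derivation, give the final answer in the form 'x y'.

[5; 2,10] for √30; ℓ=2 ⇒ convergent index 1
i=0: a=5 ⇒ p=5, q=1
i=1: a=2 ⇒ p=11, q=2
→ (11, 2).  Check: 11²=121, 30·2²=120, difference 1.

11 2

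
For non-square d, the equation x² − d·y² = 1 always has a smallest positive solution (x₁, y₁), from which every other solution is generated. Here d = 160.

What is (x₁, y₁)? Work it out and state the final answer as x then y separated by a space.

√160 = [12; 1,1,1,5,1,1,1,24, …], period ℓ=8 (even) → k=7
k=0  a_k=12  p_k/q_k = 12/1
…
k=3  a_k=1  p_k/q_k = 38/3
…
k=6  a_k=1  p_k/q_k = 468/37
k=7  a_k=1  p_k/q_k = 721/57
→ (721, 57).  Check: 721²=519841, 160·57²=519840, difference 1.

721 57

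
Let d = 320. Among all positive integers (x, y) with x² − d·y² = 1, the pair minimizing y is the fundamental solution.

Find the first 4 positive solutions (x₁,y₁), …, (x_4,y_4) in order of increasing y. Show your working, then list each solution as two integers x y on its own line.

161 9
51841 2898
16692641 933147
5374978561 300470436

√320 → a₀=17, period (1,7,1,34); ℓ=4 even so k=3
i=0: a=17 ⇒ p=17, q=1
…
i=2: a=7 ⇒ p=143, q=8
i=3: a=1 ⇒ p=161, q=9
→ (161, 9).  Check: 161²=25921, 320·9²=25920, difference 1.
k=2:  x_2 = 161·161+320·9·9 = 51841,  y_2 = 161·9+9·161 = 2898
k=3:  x_3 = 161·51841+320·9·2898 = 16692641,  y_3 = 161·2898+9·51841 = 933147
k=4:  x_4 = 161·16692641+320·9·933147 = 5374978561,  y_4 = 161·933147+9·16692641 = 300470436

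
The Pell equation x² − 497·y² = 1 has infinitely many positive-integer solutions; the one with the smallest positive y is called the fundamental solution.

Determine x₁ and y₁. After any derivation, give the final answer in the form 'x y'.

1201887 53912

√497 → a₀=22, period (3,2,2,5,6,5,2,2,3,44); ℓ=10 even so k=9
k=0  a_k=22  p_k/q_k = 22/1
k=1  a_k=3  p_k/q_k = 67/3
…
k=4  a_k=5  p_k/q_k = 2051/92
k=5  a_k=6  p_k/q_k = 12685/569
k=6  a_k=5  p_k/q_k = 65476/2937
…
k=8  a_k=2  p_k/q_k = 352750/15823
k=9  a_k=3  p_k/q_k = 1201887/53912
fundamental: x₁=1201887, y₁=53912  (since 1444532360769 − 497·2906503744 = 1)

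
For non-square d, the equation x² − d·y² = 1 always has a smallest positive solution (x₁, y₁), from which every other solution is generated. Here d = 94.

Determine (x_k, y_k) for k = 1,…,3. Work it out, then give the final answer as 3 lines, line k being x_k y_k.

d=94: √d = [9; 1,2,3,1,1,…,2,1,18] (ℓ=16, even), read p_15/q_15
step 0: (9, 1)  from 9·(1,0) + (0,1)
step 1: (10, 1)  from 1·(9,1) + (1,0)
step 2: (29, 3)  from 2·(10,1) + (9,1)
step 3: (97, 10)  from 3·(29,3) + (10,1)
step 4: (126, 13)  from 1·(97,10) + (29,3)
step 5: (223, 23)  from 1·(126,13) + (97,10)
step 6: (1241, 128)  from 5·(223,23) + (126,13)
step 7: (1464, 151)  from 1·(1241,128) + (223,23)
step 8: (12953, 1336)  from 8·(1464,151) + (1241,128)
step 9: (14417, 1487)  from 1·(12953,1336) + (1464,151)
…
step 11: (99455, 10258)  from 1·(85038,8771) + (14417,1487)
…
step 14: (1490361, 153719)  from 2·(652934,67345) + (184493,19029)
step 15: (2143295, 221064)  from 1·(1490361,153719) + (652934,67345)
(x₁, y₁) = (2143295, 221064);  2143295² − 94·221064² = 1 ✓
k=2:  x_2 = 2143295·2143295+94·221064·221064 = 9187426914049,  y_2 = 2143295·221064+221064·2143295 = 947610731760
k=3:  x_3 = 2143295·9187426914049+94·221064·947610731760 = 39382732335491159615,  y_3 = 2143295·947610731760+221064·9187426914049 = 4062018686654877336

2143295 221064
9187426914049 947610731760
39382732335491159615 4062018686654877336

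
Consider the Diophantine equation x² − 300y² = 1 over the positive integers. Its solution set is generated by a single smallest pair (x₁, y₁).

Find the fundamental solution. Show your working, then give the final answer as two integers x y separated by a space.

1351 78

√300 → a₀=17, period (3,8,3,34); ℓ=4 even so k=3
step 0: (17, 1)  from 17·(1,0) + (0,1)
step 1: (52, 3)  from 3·(17,1) + (1,0)
step 2: (433, 25)  from 8·(52,3) + (17,1)
step 3: (1351, 78)  from 3·(433,25) + (52,3)
fundamental: x₁=1351, y₁=78  (since 1825201 − 300·6084 = 1)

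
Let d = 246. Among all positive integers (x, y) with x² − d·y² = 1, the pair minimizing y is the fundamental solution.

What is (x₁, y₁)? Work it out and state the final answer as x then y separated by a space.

√246 = [15; 1,2,5,1,14,1,5,2,1,30, …], period ℓ=10 (even) → k=9
a_0=15:  p_0=15·1+0=15,  q_0=15·0+1=1
a_1=1:  p_1=1·15+1=16,  q_1=1·1+0=1
…
a_8=2:  p_8=2·28028+4721=60777,  q_8=2·1787+301=3875
a_9=1:  p_9=1·60777+28028=88805,  q_9=1·3875+1787=5662
→ (88805, 5662).  Check: 88805²=7886328025, 246·5662²=7886328024, difference 1.

88805 5662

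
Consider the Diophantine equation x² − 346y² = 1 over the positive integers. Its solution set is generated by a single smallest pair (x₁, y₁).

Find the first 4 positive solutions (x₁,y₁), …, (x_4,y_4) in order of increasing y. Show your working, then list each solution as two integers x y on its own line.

d=346: √d = [18; 1,1,1,1,36] (ℓ=5, odd), read p_9/q_9
step 0: (18, 1)  from 18·(1,0) + (0,1)
…
step 4: (93, 5)  from 1·(56,3) + (37,2)
step 5: (3404, 183)  from 36·(93,5) + (56,3)
step 6: (3497, 188)  from 1·(3404,183) + (93,5)
…
step 8: (10398, 559)  from 1·(6901,371) + (3497,188)
step 9: (17299, 930)  from 1·(10398,559) + (6901,371)
→ (17299, 930).  Check: 17299²=299255401, 346·930²=299255400, difference 1.
n=2: (17299,930)∘(17299,930) = (17299·17299+346·930·930, 17299·930+930·17299) = (598510801,32176140)
n=3: (598510801,32176140)∘(17299,930) = (17299·598510801+346·930·32176140, 17299·32176140+930·598510801) = (20707276675699,1113230090790)
n=4: (20707276675699,1113230090790)∘(17299,930) = (17299·20707276675699+346·930·1113230090790, 17299·1113230090790+930·20707276675699) = (716430357827323201,38515534648976280)

17299 930
598510801 32176140
20707276675699 1113230090790
716430357827323201 38515534648976280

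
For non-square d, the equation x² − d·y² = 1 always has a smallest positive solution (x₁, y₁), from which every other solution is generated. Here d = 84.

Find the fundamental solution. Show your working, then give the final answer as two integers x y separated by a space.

d=84: √d = [9; 6,18] (ℓ=2, even), read p_1/q_1
k=0  a_k=9  p_k/q_k = 9/1
k=1  a_k=6  p_k/q_k = 55/6
(x₁, y₁) = (55, 6);  55² − 84·6² = 1 ✓

55 6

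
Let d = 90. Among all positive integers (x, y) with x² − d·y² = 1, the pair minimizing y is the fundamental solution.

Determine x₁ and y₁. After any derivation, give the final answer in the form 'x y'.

19 2

d=90: √d = [9; 2,18] (ℓ=2, even), read p_1/q_1
a_0=9:  p_0=9·1+0=9,  q_0=9·0+1=1
a_1=2:  p_1=2·9+1=19,  q_1=2·1+0=2
(x₁, y₁) = (19, 2);  19² − 90·2² = 1 ✓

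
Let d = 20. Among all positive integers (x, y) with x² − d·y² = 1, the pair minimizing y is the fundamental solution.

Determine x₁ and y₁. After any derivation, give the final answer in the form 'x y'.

9 2

[4; 2,8] for √20; ℓ=2 ⇒ convergent index 1
a_0=4:  p_0=4·1+0=4,  q_0=4·0+1=1
a_1=2:  p_1=2·4+1=9,  q_1=2·1+0=2
(x₁, y₁) = (9, 2);  9² − 20·2² = 1 ✓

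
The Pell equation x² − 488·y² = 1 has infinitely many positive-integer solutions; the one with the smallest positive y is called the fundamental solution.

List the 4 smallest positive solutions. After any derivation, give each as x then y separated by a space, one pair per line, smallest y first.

243 11
118097 5346
57394899 2598145
27893802817 1262693124

d=488: √d = [22; 11,44] (ℓ=2, even), read p_1/q_1
a_0=22:  p_0=22·1+0=22,  q_0=22·0+1=1
a_1=11:  p_1=11·22+1=243,  q_1=11·1+0=11
fundamental: x₁=243, y₁=11  (since 59049 − 488·121 = 1)
k=2:  x_2 = 243·243+488·11·11 = 118097,  y_2 = 243·11+11·243 = 5346
k=3:  x_3 = 243·118097+488·11·5346 = 57394899,  y_3 = 243·5346+11·118097 = 2598145
k=4:  x_4 = 243·57394899+488·11·2598145 = 27893802817,  y_4 = 243·2598145+11·57394899 = 1262693124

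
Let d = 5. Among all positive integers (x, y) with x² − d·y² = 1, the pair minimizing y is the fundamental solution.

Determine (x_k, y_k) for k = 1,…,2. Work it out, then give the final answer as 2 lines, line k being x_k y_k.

[2; 4] for √5; ℓ=1 ⇒ convergent index 1
k=0  a_k=2  p_k/q_k = 2/1
k=1  a_k=4  p_k/q_k = 9/4
(x₁, y₁) = (9, 4);  9² − 5·4² = 1 ✓
k=2:  x_2 = 9·9+5·4·4 = 161,  y_2 = 9·4+4·9 = 72

9 4
161 72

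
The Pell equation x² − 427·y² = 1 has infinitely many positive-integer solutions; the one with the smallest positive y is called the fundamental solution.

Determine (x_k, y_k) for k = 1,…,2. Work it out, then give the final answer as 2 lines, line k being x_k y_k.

[20; 1,1,1,40] for √427; ℓ=4 ⇒ convergent index 3
i=0: a=20 ⇒ p=20, q=1
i=1: a=1 ⇒ p=21, q=1
i=2: a=1 ⇒ p=41, q=2
i=3: a=1 ⇒ p=62, q=3
(x₁, y₁) = (62, 3);  62² − 427·3² = 1 ✓
(62+3√427)^2 = 7687 + 372√427

62 3
7687 372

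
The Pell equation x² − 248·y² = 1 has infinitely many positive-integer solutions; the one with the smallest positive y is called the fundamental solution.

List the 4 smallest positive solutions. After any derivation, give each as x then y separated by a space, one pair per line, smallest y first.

63 4
7937 504
999999 63500
125991937 8000496

√248 = [15; 1,2,1,30, …], period ℓ=4 (even) → k=3
k=0  a_k=15  p_k/q_k = 15/1
k=1  a_k=1  p_k/q_k = 16/1
k=2  a_k=2  p_k/q_k = 47/3
k=3  a_k=1  p_k/q_k = 63/4
fundamental: x₁=63, y₁=4  (since 3969 − 248·16 = 1)
n=2: (63,4)∘(63,4) = (63·63+248·4·4, 63·4+4·63) = (7937,504)
n=3: (7937,504)∘(63,4) = (63·7937+248·4·504, 63·504+4·7937) = (999999,63500)
n=4: (999999,63500)∘(63,4) = (63·999999+248·4·63500, 63·63500+4·999999) = (125991937,8000496)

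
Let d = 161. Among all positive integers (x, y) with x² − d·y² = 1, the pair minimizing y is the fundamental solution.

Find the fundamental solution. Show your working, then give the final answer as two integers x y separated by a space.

d=161: √d = [12; 1,2,4,1,2,1,4,2,1,24] (ℓ=10, even), read p_9/q_9
step 0: (12, 1)  from 12·(1,0) + (0,1)
step 1: (13, 1)  from 1·(12,1) + (1,0)
step 2: (38, 3)  from 2·(13,1) + (12,1)
step 3: (165, 13)  from 4·(38,3) + (13,1)
step 4: (203, 16)  from 1·(165,13) + (38,3)
step 5: (571, 45)  from 2·(203,16) + (165,13)
step 6: (774, 61)  from 1·(571,45) + (203,16)
step 7: (3667, 289)  from 4·(774,61) + (571,45)
step 8: (8108, 639)  from 2·(3667,289) + (774,61)
step 9: (11775, 928)  from 1·(8108,639) + (3667,289)
(x₁, y₁) = (11775, 928);  11775² − 161·928² = 1 ✓

11775 928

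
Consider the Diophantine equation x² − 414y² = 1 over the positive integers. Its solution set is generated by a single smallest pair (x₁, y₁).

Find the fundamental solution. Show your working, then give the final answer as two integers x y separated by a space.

24335 1196

[20; 2,1,7,2,7,1,2,40] for √414; ℓ=8 ⇒ convergent index 7
step 0: (20, 1)  from 20·(1,0) + (0,1)
…
step 6: (8444, 415)  from 1·(7447,366) + (997,49)
step 7: (24335, 1196)  from 2·(8444,415) + (7447,366)
→ (24335, 1196).  Check: 24335²=592192225, 414·1196²=592192224, difference 1.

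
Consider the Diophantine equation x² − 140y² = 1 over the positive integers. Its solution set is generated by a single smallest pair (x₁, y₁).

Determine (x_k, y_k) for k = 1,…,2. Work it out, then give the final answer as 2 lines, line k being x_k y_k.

71 6
10081 852

√140 → a₀=11, period (1,4,1,22); ℓ=4 even so k=3
i=0: a=11 ⇒ p=11, q=1
i=1: a=1 ⇒ p=12, q=1
i=2: a=4 ⇒ p=59, q=5
i=3: a=1 ⇒ p=71, q=6
→ (71, 6).  Check: 71²=5041, 140·6²=5040, difference 1.
k=2:  x_2 = 71·71+140·6·6 = 10081,  y_2 = 71·6+6·71 = 852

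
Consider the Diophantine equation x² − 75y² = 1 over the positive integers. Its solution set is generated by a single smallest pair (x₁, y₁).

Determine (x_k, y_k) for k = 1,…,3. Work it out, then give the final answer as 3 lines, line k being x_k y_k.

d=75: √d = [8; 1,1,1,16] (ℓ=4, even), read p_3/q_3
a_0=8:  p_0=8·1+0=8,  q_0=8·0+1=1
a_1=1:  p_1=1·8+1=9,  q_1=1·1+0=1
a_2=1:  p_2=1·9+8=17,  q_2=1·1+1=2
a_3=1:  p_3=1·17+9=26,  q_3=1·2+1=3
→ (26, 3).  Check: 26²=676, 75·3²=675, difference 1.
n=2: (26,3)∘(26,3) = (26·26+75·3·3, 26·3+3·26) = (1351,156)
n=3: (1351,156)∘(26,3) = (26·1351+75·3·156, 26·156+3·1351) = (70226,8109)

26 3
1351 156
70226 8109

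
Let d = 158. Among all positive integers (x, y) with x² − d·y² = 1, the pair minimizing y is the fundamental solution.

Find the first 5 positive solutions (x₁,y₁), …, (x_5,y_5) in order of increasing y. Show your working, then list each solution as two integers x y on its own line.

√158 → a₀=12, period (1,1,3,12,3,1,1,24); ℓ=8 even so k=7
step 0: (12, 1)  from 12·(1,0) + (0,1)
…
step 2: (25, 2)  from 1·(13,1) + (12,1)
step 3: (88, 7)  from 3·(25,2) + (13,1)
step 4: (1081, 86)  from 12·(88,7) + (25,2)
step 5: (3331, 265)  from 3·(1081,86) + (88,7)
step 6: (4412, 351)  from 1·(3331,265) + (1081,86)
step 7: (7743, 616)  from 1·(4412,351) + (3331,265)
(x₁, y₁) = (7743, 616);  7743² − 158·616² = 1 ✓
k=2:  x_2 = 7743·7743+158·616·616 = 119908097,  y_2 = 7743·616+616·7743 = 9539376
k=3:  x_3 = 7743·119908097+158·616·9539376 = 1856896782399,  y_3 = 7743·9539376+616·119908097 = 147726776120
k=4:  x_4 = 7743·1856896782399+158·616·147726776120 = 28755903452322817,  y_4 = 7743·147726776120+616·1856896782399 = 2287696845454944
k=5:  x_5 = 7743·28755903452322817+158·616·2287696845454944 = 445313919005774361663,  y_5 = 7743·2287696845454944+616·28755903452322817 = 35427273200988486664

7743 616
119908097 9539376
1856896782399 147726776120
28755903452322817 2287696845454944
445313919005774361663 35427273200988486664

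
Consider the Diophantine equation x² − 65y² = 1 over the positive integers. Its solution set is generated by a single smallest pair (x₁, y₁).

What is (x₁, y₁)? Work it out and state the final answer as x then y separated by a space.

√65 = [8; 16, …], period ℓ=1 (odd) → k=1
a_0=8:  p_0=8·1+0=8,  q_0=8·0+1=1
a_1=16:  p_1=16·8+1=129,  q_1=16·1+0=16
fundamental: x₁=129, y₁=16  (since 16641 − 65·256 = 1)

129 16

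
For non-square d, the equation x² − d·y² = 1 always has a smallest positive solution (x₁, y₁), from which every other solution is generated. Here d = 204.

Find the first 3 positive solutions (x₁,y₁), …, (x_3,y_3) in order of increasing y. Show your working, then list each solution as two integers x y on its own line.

[14; 3,1,1,6,1,1,3,28] for √204; ℓ=8 ⇒ convergent index 7
i=0: a=14 ⇒ p=14, q=1
i=1: a=3 ⇒ p=43, q=3
…
i=4: a=6 ⇒ p=657, q=46
…
i=6: a=1 ⇒ p=1414, q=99
i=7: a=3 ⇒ p=4999, q=350
fundamental: x₁=4999, y₁=350  (since 24990001 − 204·122500 = 1)
n=2: (4999,350)∘(4999,350) = (4999·4999+204·350·350, 4999·350+350·4999) = (49980001,3499300)
n=3: (49980001,3499300)∘(4999,350) = (4999·49980001+204·350·3499300, 4999·3499300+350·49980001) = (499700044999,34986001050)

4999 350
49980001 3499300
499700044999 34986001050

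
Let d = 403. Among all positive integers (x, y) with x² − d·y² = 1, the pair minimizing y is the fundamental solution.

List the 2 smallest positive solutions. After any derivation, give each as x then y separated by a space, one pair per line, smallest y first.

[20; 13,2,1,3,1,3,1,2,13,40] for √403; ℓ=10 ⇒ convergent index 9
k=0  a_k=20  p_k/q_k = 20/1
…
k=4  a_k=3  p_k/q_k = 2951/147
k=5  a_k=1  p_k/q_k = 3754/187
…
k=7  a_k=1  p_k/q_k = 17967/895
k=8  a_k=2  p_k/q_k = 50147/2498
k=9  a_k=13  p_k/q_k = 669878/33369
(x₁, y₁) = (669878, 33369);  669878² − 403·33369² = 1 ✓
(x_2, y_2) = (669878·669878 + 403·33369·33369, 669878·33369 + 33369·669878) = (897473069767, 44706317964)

669878 33369
897473069767 44706317964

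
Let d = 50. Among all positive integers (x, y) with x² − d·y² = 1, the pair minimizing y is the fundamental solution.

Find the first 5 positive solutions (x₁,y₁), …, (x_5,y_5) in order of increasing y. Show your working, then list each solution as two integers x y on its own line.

√50 → a₀=7, period (14); ℓ=1 odd so k=1
step 0: (7, 1)  from 7·(1,0) + (0,1)
step 1: (99, 14)  from 14·(7,1) + (1,0)
fundamental: x₁=99, y₁=14  (since 9801 − 50·196 = 1)
(x_2, y_2) = (99·99 + 50·14·14, 99·14 + 14·99) = (19601, 2772)
(x_3, y_3) = (99·19601 + 50·14·2772, 99·2772 + 14·19601) = (3880899, 548842)
(x_4, y_4) = (99·3880899 + 50·14·548842, 99·548842 + 14·3880899) = (768398401, 108667944)
(x_5, y_5) = (99·768398401 + 50·14·108667944, 99·108667944 + 14·768398401) = (152139002499, 21515704070)

99 14
19601 2772
3880899 548842
768398401 108667944
152139002499 21515704070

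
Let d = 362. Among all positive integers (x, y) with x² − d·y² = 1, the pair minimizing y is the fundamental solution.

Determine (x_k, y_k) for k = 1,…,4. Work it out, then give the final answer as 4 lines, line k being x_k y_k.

723 38
1045457 54948
1511730099 79454770
2185960677697 114891542472

d=362: √d = [19; 38] (ℓ=1, odd), read p_1/q_1
step 0: (19, 1)  from 19·(1,0) + (0,1)
step 1: (723, 38)  from 38·(19,1) + (1,0)
→ (723, 38).  Check: 723²=522729, 362·38²=522728, difference 1.
(723+38√362)^2 = 1045457 + 54948√362
(723+38√362)^3 = 1511730099 + 79454770√362
(723+38√362)^4 = 2185960677697 + 114891542472√362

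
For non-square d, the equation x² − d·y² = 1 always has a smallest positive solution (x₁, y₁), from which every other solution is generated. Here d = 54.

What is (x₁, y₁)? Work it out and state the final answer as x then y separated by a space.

[7; 2,1,6,1,2,14] for √54; ℓ=6 ⇒ convergent index 5
step 0: (7, 1)  from 7·(1,0) + (0,1)
step 1: (15, 2)  from 2·(7,1) + (1,0)
…
step 4: (169, 23)  from 1·(147,20) + (22,3)
step 5: (485, 66)  from 2·(169,23) + (147,20)
→ (485, 66).  Check: 485²=235225, 54·66²=235224, difference 1.

485 66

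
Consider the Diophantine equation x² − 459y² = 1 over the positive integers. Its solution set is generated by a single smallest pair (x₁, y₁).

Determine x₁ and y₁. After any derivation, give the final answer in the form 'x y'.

√459 → a₀=21, period (2,2,1,4,21,4,1,2,2,42); ℓ=10 even so k=9
k=0  a_k=21  p_k/q_k = 21/1
k=1  a_k=2  p_k/q_k = 43/2
k=2  a_k=2  p_k/q_k = 107/5
…
k=4  a_k=4  p_k/q_k = 707/33
k=5  a_k=21  p_k/q_k = 14997/700
k=6  a_k=4  p_k/q_k = 60695/2833
k=7  a_k=1  p_k/q_k = 75692/3533
k=8  a_k=2  p_k/q_k = 212079/9899
k=9  a_k=2  p_k/q_k = 499850/23331
fundamental: x₁=499850, y₁=23331  (since 249850022500 − 459·544335561 = 1)

499850 23331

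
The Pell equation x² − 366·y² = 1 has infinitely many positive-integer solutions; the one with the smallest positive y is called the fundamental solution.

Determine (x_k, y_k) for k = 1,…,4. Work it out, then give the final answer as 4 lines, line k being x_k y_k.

√366 = [19; 7,1,1,1,2,12,2,1,1,1,7,38, …], period ℓ=12 (even) → k=11
a_0=19:  p_0=19·1+0=19,  q_0=19·0+1=1
a_1=7:  p_1=7·19+1=134,  q_1=7·1+0=7
…
a_3=1:  p_3=1·153+134=287,  q_3=1·8+7=15
…
a_5=2:  p_5=2·440+287=1167,  q_5=2·23+15=61
…
a_7=2:  p_7=2·14444+1167=30055,  q_7=2·755+61=1571
a_8=1:  p_8=1·30055+14444=44499,  q_8=1·1571+755=2326
a_9=1:  p_9=1·44499+30055=74554,  q_9=1·2326+1571=3897
a_10=1:  p_10=1·74554+44499=119053,  q_10=1·3897+2326=6223
a_11=7:  p_11=7·119053+74554=907925,  q_11=7·6223+3897=47458
→ (907925, 47458).  Check: 907925²=824327805625, 366·47458²=824327805624, difference 1.
(907925+47458√366)^2 = 1648655611249 + 86176609300√366
(907925+47458√366)^3 = 2993711291685588725 + 156483795997357542√366
(907925+47458√366)^4 = 5436130649005627630680001 + 284151100961715516031400√366

907925 47458
1648655611249 86176609300
2993711291685588725 156483795997357542
5436130649005627630680001 284151100961715516031400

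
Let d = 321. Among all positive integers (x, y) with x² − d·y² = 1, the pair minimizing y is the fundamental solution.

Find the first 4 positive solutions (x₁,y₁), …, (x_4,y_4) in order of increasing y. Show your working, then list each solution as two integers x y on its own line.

d=321: √d = [17; 1,10,1,34] (ℓ=4, even), read p_3/q_3
i=0: a=17 ⇒ p=17, q=1
i=1: a=1 ⇒ p=18, q=1
i=2: a=10 ⇒ p=197, q=11
i=3: a=1 ⇒ p=215, q=12
fundamental: x₁=215, y₁=12  (since 46225 − 321·144 = 1)
(215+12√321)^2 = 92449 + 5160√321
(215+12√321)^3 = 39752855 + 2218788√321
(215+12√321)^4 = 17093635201 + 954073680√321

215 12
92449 5160
39752855 2218788
17093635201 954073680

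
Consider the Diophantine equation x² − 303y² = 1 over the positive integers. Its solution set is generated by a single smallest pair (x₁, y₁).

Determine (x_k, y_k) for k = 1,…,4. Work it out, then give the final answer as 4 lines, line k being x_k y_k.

2524 145
12741151 731960
64317327724 3694933935
324673857609601 18652025771920

[17; 2,2,5,2,2,34] for √303; ℓ=6 ⇒ convergent index 5
i=0: a=17 ⇒ p=17, q=1
i=1: a=2 ⇒ p=35, q=2
i=2: a=2 ⇒ p=87, q=5
…
i=4: a=2 ⇒ p=1027, q=59
i=5: a=2 ⇒ p=2524, q=145
fundamental: x₁=2524, y₁=145  (since 6370576 − 303·21025 = 1)
(x_2, y_2) = (2524·2524 + 303·145·145, 2524·145 + 145·2524) = (12741151, 731960)
(x_3, y_3) = (2524·12741151 + 303·145·731960, 2524·731960 + 145·12741151) = (64317327724, 3694933935)
(x_4, y_4) = (2524·64317327724 + 303·145·3694933935, 2524·3694933935 + 145·64317327724) = (324673857609601, 18652025771920)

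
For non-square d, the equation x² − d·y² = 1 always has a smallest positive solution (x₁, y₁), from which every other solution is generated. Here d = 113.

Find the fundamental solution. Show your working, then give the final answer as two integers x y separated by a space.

1204353 113296

d=113: √d = [10; 1,1,1,2,2,1,1,1,20] (ℓ=9, odd), read p_17/q_17
step 0: (10, 1)  from 10·(1,0) + (0,1)
step 1: (11, 1)  from 1·(10,1) + (1,0)
step 2: (21, 2)  from 1·(11,1) + (10,1)
step 3: (32, 3)  from 1·(21,2) + (11,1)
step 4: (85, 8)  from 2·(32,3) + (21,2)
…
step 7: (489, 46)  from 1·(287,27) + (202,19)
…
step 11: (32794, 3085)  from 1·(16785,1579) + (16009,1506)
step 12: (49579, 4664)  from 1·(32794,3085) + (16785,1579)
…
step 15: (445435, 41903)  from 1·(313483,29490) + (131952,12413)
step 16: (758918, 71393)  from 1·(445435,41903) + (313483,29490)
step 17: (1204353, 113296)  from 1·(758918,71393) + (445435,41903)
(x₁, y₁) = (1204353, 113296);  1204353² − 113·113296² = 1 ✓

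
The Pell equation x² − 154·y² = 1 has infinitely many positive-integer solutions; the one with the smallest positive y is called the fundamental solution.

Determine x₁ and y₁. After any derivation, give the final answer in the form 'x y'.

21295 1716

√154 = [12; 2,2,3,1,2,1,3,2,2,24, …], period ℓ=10 (even) → k=9
step 0: (12, 1)  from 12·(1,0) + (0,1)
step 1: (25, 2)  from 2·(12,1) + (1,0)
step 2: (62, 5)  from 2·(25,2) + (12,1)
step 3: (211, 17)  from 3·(62,5) + (25,2)
…
step 5: (757, 61)  from 2·(273,22) + (211,17)
step 6: (1030, 83)  from 1·(757,61) + (273,22)
step 7: (3847, 310)  from 3·(1030,83) + (757,61)
step 8: (8724, 703)  from 2·(3847,310) + (1030,83)
step 9: (21295, 1716)  from 2·(8724,703) + (3847,310)
fundamental: x₁=21295, y₁=1716  (since 453477025 − 154·2944656 = 1)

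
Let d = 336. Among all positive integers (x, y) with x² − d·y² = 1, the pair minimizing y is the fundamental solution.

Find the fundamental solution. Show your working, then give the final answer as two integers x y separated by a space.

55 3

√336 → a₀=18, period (3,36); ℓ=2 even so k=1
step 0: (18, 1)  from 18·(1,0) + (0,1)
step 1: (55, 3)  from 3·(18,1) + (1,0)
→ (55, 3).  Check: 55²=3025, 336·3²=3024, difference 1.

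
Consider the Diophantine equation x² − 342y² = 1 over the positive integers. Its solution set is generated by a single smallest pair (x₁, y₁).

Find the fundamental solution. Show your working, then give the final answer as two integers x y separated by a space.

37 2

√342 → a₀=18, period (2,36); ℓ=2 even so k=1
k=0  a_k=18  p_k/q_k = 18/1
k=1  a_k=2  p_k/q_k = 37/2
fundamental: x₁=37, y₁=2  (since 1369 − 342·4 = 1)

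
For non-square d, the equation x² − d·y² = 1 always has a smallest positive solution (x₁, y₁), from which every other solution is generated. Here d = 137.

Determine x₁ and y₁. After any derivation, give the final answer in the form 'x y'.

√137 → a₀=11, period (1,2,2,1,1,2,2,1,22); ℓ=9 odd so k=17
i=0: a=11 ⇒ p=11, q=1
i=1: a=1 ⇒ p=12, q=1
…
i=3: a=2 ⇒ p=82, q=7
…
i=15: a=2 ⇒ p=1796332, q=153471
i=16: a=2 ⇒ p=4286741, q=366241
i=17: a=1 ⇒ p=6083073, q=519712
(x₁, y₁) = (6083073, 519712);  6083073² − 137·519712² = 1 ✓

6083073 519712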